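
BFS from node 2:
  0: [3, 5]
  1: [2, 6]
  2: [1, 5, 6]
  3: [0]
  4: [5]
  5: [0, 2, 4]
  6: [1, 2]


Visit 2, enqueue [1, 5, 6]
Visit 1, enqueue []
Visit 5, enqueue [0, 4]
Visit 6, enqueue []
Visit 0, enqueue [3]
Visit 4, enqueue []
Visit 3, enqueue []

BFS order: [2, 1, 5, 6, 0, 4, 3]


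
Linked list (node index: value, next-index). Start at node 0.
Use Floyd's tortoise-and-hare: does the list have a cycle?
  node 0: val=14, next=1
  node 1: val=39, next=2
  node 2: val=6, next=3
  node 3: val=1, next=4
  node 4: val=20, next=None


Floyd's tortoise (slow, +1) and hare (fast, +2):
  init: slow=0, fast=0
  step 1: slow=1, fast=2
  step 2: slow=2, fast=4
  step 3: fast -> None, no cycle

Cycle: no


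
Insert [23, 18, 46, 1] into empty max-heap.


Insert 23: [23]
Insert 18: [23, 18]
Insert 46: [46, 18, 23]
Insert 1: [46, 18, 23, 1]

Final heap: [46, 18, 23, 1]


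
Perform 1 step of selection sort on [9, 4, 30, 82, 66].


Initial: [9, 4, 30, 82, 66]
Step 1: min=4 at 1
  Swap: [4, 9, 30, 82, 66]

After 1 step: [4, 9, 30, 82, 66]


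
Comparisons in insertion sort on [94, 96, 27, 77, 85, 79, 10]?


Algorithm: insertion sort
Input: [94, 96, 27, 77, 85, 79, 10]
Sorted: [10, 27, 77, 79, 85, 94, 96]

19


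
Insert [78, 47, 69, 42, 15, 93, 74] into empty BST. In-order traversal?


Insert 78: root
Insert 47: L from 78
Insert 69: L from 78 -> R from 47
Insert 42: L from 78 -> L from 47
Insert 15: L from 78 -> L from 47 -> L from 42
Insert 93: R from 78
Insert 74: L from 78 -> R from 47 -> R from 69

In-order: [15, 42, 47, 69, 74, 78, 93]


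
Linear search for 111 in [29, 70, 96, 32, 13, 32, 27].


i=0: 29!=111
i=1: 70!=111
i=2: 96!=111
i=3: 32!=111
i=4: 13!=111
i=5: 32!=111
i=6: 27!=111

Not found, 7 comps


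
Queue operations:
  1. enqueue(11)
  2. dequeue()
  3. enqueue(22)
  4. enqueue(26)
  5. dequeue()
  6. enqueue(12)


enqueue(11) -> [11]
dequeue()->11, []
enqueue(22) -> [22]
enqueue(26) -> [22, 26]
dequeue()->22, [26]
enqueue(12) -> [26, 12]

Final queue: [26, 12]


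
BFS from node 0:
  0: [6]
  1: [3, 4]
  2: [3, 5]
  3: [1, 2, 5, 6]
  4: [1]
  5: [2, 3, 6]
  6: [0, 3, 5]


Visit 0, enqueue [6]
Visit 6, enqueue [3, 5]
Visit 3, enqueue [1, 2]
Visit 5, enqueue []
Visit 1, enqueue [4]
Visit 2, enqueue []
Visit 4, enqueue []

BFS order: [0, 6, 3, 5, 1, 2, 4]


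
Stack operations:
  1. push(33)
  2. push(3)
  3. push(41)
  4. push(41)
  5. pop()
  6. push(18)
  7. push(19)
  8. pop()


push(33) -> [33]
push(3) -> [33, 3]
push(41) -> [33, 3, 41]
push(41) -> [33, 3, 41, 41]
pop()->41, [33, 3, 41]
push(18) -> [33, 3, 41, 18]
push(19) -> [33, 3, 41, 18, 19]
pop()->19, [33, 3, 41, 18]

Final stack: [33, 3, 41, 18]


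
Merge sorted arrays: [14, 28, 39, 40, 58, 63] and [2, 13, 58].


Take 2 from B
Take 13 from B
Take 14 from A
Take 28 from A
Take 39 from A
Take 40 from A
Take 58 from A
Take 58 from B

Merged: [2, 13, 14, 28, 39, 40, 58, 58, 63]


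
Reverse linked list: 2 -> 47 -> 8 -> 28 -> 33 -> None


Step 1: curr=2, set curr.next=prev(None) | reversed so far: 2
Step 2: curr=47, set curr.next=prev(2) | reversed so far: 47 -> 2
Step 3: curr=8, set curr.next=prev(47) | reversed so far: 8 -> 47 -> 2
Step 4: curr=28, set curr.next=prev(8) | reversed so far: 28 -> 8 -> 47 -> 2
Step 5: curr=33, set curr.next=prev(28) | reversed so far: 33 -> 28 -> 8 -> 47 -> 2

33 -> 28 -> 8 -> 47 -> 2 -> None


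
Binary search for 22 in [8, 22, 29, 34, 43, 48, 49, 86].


Step 1: lo=0, hi=7, mid=3, val=34
Step 2: lo=0, hi=2, mid=1, val=22

Found at index 1


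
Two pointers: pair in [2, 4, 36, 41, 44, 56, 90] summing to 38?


lo=0(2)+hi=6(90)=92
lo=0(2)+hi=5(56)=58
lo=0(2)+hi=4(44)=46
lo=0(2)+hi=3(41)=43
lo=0(2)+hi=2(36)=38

Yes: 2+36=38


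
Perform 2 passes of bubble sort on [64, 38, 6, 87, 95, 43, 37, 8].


Initial: [64, 38, 6, 87, 95, 43, 37, 8]
Pass 1: [38, 6, 64, 87, 43, 37, 8, 95] (5 swaps)
Pass 2: [6, 38, 64, 43, 37, 8, 87, 95] (4 swaps)

After 2 passes: [6, 38, 64, 43, 37, 8, 87, 95]


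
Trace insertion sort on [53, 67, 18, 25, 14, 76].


Initial: [53, 67, 18, 25, 14, 76]
Insert 67: [53, 67, 18, 25, 14, 76]
Insert 18: [18, 53, 67, 25, 14, 76]
Insert 25: [18, 25, 53, 67, 14, 76]
Insert 14: [14, 18, 25, 53, 67, 76]
Insert 76: [14, 18, 25, 53, 67, 76]

Sorted: [14, 18, 25, 53, 67, 76]


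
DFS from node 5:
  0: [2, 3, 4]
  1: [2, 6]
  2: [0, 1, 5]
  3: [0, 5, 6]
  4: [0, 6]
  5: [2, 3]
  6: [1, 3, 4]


Visit 5, push [3, 2]
Visit 2, push [1, 0]
Visit 0, push [4, 3]
Visit 3, push [6]
Visit 6, push [4, 1]
Visit 1, push []
Visit 4, push []

DFS order: [5, 2, 0, 3, 6, 1, 4]


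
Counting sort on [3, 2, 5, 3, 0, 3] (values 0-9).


Input: [3, 2, 5, 3, 0, 3]
Counts: [1, 0, 1, 3, 0, 1, 0, 0, 0, 0]

Sorted: [0, 2, 3, 3, 3, 5]


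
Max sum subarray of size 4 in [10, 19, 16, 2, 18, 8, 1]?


[0:4]: 47
[1:5]: 55
[2:6]: 44
[3:7]: 29

Max: 55 at [1:5]


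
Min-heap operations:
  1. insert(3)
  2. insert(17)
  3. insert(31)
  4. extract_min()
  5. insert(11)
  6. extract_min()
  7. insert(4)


insert(3) -> [3]
insert(17) -> [3, 17]
insert(31) -> [3, 17, 31]
extract_min()->3, [17, 31]
insert(11) -> [11, 31, 17]
extract_min()->11, [17, 31]
insert(4) -> [4, 31, 17]

Final heap: [4, 31, 17]


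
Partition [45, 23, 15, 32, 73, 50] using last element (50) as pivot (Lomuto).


Pivot: 50
  45 <= 50: advance i (no swap)
  23 <= 50: advance i (no swap)
  15 <= 50: advance i (no swap)
  32 <= 50: advance i (no swap)
Place pivot at 4: [45, 23, 15, 32, 50, 73]

Partitioned: [45, 23, 15, 32, 50, 73]


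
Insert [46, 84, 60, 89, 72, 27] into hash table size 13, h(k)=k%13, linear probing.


Insert 46: h=7 -> slot 7
Insert 84: h=6 -> slot 6
Insert 60: h=8 -> slot 8
Insert 89: h=11 -> slot 11
Insert 72: h=7, 2 probes -> slot 9
Insert 27: h=1 -> slot 1

Table: [None, 27, None, None, None, None, 84, 46, 60, 72, None, 89, None]


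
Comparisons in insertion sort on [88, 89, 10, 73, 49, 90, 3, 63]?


Algorithm: insertion sort
Input: [88, 89, 10, 73, 49, 90, 3, 63]
Sorted: [3, 10, 49, 63, 73, 88, 89, 90]

22


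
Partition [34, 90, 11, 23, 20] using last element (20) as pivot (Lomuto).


Pivot: 20
  11 <= 20: swap -> [11, 90, 34, 23, 20]
Place pivot at 1: [11, 20, 34, 23, 90]

Partitioned: [11, 20, 34, 23, 90]


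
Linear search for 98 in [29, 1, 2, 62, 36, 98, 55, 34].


i=0: 29!=98
i=1: 1!=98
i=2: 2!=98
i=3: 62!=98
i=4: 36!=98
i=5: 98==98 found!

Found at 5, 6 comps


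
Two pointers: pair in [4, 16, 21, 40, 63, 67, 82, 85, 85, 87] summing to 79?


lo=0(4)+hi=9(87)=91
lo=0(4)+hi=8(85)=89
lo=0(4)+hi=7(85)=89
lo=0(4)+hi=6(82)=86
lo=0(4)+hi=5(67)=71
lo=1(16)+hi=5(67)=83
lo=1(16)+hi=4(63)=79

Yes: 16+63=79


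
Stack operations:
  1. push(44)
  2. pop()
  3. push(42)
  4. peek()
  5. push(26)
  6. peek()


push(44) -> [44]
pop()->44, []
push(42) -> [42]
peek()->42
push(26) -> [42, 26]
peek()->26

Final stack: [42, 26]


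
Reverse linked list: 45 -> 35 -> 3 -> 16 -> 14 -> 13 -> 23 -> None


Step 1: curr=45, set curr.next=prev(None) | reversed so far: 45
Step 2: curr=35, set curr.next=prev(45) | reversed so far: 35 -> 45
Step 3: curr=3, set curr.next=prev(35) | reversed so far: 3 -> 35 -> 45
Step 4: curr=16, set curr.next=prev(3) | reversed so far: 16 -> 3 -> 35 -> 45
Step 5: curr=14, set curr.next=prev(16) | reversed so far: 14 -> 16 -> 3 -> 35 -> 45
Step 6: curr=13, set curr.next=prev(14) | reversed so far: 13 -> 14 -> 16 -> 3 -> 35 -> 45
Step 7: curr=23, set curr.next=prev(13) | reversed so far: 23 -> 13 -> 14 -> 16 -> 3 -> 35 -> 45

23 -> 13 -> 14 -> 16 -> 3 -> 35 -> 45 -> None


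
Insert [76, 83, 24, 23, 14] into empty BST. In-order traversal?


Insert 76: root
Insert 83: R from 76
Insert 24: L from 76
Insert 23: L from 76 -> L from 24
Insert 14: L from 76 -> L from 24 -> L from 23

In-order: [14, 23, 24, 76, 83]


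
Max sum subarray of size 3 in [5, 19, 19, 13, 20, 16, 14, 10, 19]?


[0:3]: 43
[1:4]: 51
[2:5]: 52
[3:6]: 49
[4:7]: 50
[5:8]: 40
[6:9]: 43

Max: 52 at [2:5]


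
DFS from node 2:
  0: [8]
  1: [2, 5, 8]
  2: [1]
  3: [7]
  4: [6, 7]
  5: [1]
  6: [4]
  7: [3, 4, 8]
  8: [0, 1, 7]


Visit 2, push [1]
Visit 1, push [8, 5]
Visit 5, push []
Visit 8, push [7, 0]
Visit 0, push []
Visit 7, push [4, 3]
Visit 3, push []
Visit 4, push [6]
Visit 6, push []

DFS order: [2, 1, 5, 8, 0, 7, 3, 4, 6]


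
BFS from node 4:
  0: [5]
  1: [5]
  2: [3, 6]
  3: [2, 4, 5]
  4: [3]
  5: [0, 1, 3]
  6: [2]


Visit 4, enqueue [3]
Visit 3, enqueue [2, 5]
Visit 2, enqueue [6]
Visit 5, enqueue [0, 1]
Visit 6, enqueue []
Visit 0, enqueue []
Visit 1, enqueue []

BFS order: [4, 3, 2, 5, 6, 0, 1]


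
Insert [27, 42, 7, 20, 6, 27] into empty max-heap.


Insert 27: [27]
Insert 42: [42, 27]
Insert 7: [42, 27, 7]
Insert 20: [42, 27, 7, 20]
Insert 6: [42, 27, 7, 20, 6]
Insert 27: [42, 27, 27, 20, 6, 7]

Final heap: [42, 27, 27, 20, 6, 7]


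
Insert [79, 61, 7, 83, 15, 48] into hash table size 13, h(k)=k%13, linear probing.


Insert 79: h=1 -> slot 1
Insert 61: h=9 -> slot 9
Insert 7: h=7 -> slot 7
Insert 83: h=5 -> slot 5
Insert 15: h=2 -> slot 2
Insert 48: h=9, 1 probes -> slot 10

Table: [None, 79, 15, None, None, 83, None, 7, None, 61, 48, None, None]


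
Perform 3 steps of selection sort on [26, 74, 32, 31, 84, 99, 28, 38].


Initial: [26, 74, 32, 31, 84, 99, 28, 38]
Step 1: min=26 at 0
  Swap: [26, 74, 32, 31, 84, 99, 28, 38]
Step 2: min=28 at 6
  Swap: [26, 28, 32, 31, 84, 99, 74, 38]
Step 3: min=31 at 3
  Swap: [26, 28, 31, 32, 84, 99, 74, 38]

After 3 steps: [26, 28, 31, 32, 84, 99, 74, 38]


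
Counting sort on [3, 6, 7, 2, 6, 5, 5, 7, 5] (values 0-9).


Input: [3, 6, 7, 2, 6, 5, 5, 7, 5]
Counts: [0, 0, 1, 1, 0, 3, 2, 2, 0, 0]

Sorted: [2, 3, 5, 5, 5, 6, 6, 7, 7]


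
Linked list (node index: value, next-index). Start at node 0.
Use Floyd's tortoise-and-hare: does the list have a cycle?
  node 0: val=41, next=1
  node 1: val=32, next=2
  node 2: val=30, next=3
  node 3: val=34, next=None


Floyd's tortoise (slow, +1) and hare (fast, +2):
  init: slow=0, fast=0
  step 1: slow=1, fast=2
  step 2: fast 2->3->None, no cycle

Cycle: no


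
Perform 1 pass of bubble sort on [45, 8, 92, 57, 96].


Initial: [45, 8, 92, 57, 96]
Pass 1: [8, 45, 57, 92, 96] (2 swaps)

After 1 pass: [8, 45, 57, 92, 96]


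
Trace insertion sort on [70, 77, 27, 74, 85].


Initial: [70, 77, 27, 74, 85]
Insert 77: [70, 77, 27, 74, 85]
Insert 27: [27, 70, 77, 74, 85]
Insert 74: [27, 70, 74, 77, 85]
Insert 85: [27, 70, 74, 77, 85]

Sorted: [27, 70, 74, 77, 85]


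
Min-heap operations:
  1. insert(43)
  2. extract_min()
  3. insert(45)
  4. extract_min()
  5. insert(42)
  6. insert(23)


insert(43) -> [43]
extract_min()->43, []
insert(45) -> [45]
extract_min()->45, []
insert(42) -> [42]
insert(23) -> [23, 42]

Final heap: [23, 42]


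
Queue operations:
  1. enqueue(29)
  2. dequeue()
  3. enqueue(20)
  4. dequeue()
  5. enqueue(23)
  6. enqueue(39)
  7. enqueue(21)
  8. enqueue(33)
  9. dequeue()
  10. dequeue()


enqueue(29) -> [29]
dequeue()->29, []
enqueue(20) -> [20]
dequeue()->20, []
enqueue(23) -> [23]
enqueue(39) -> [23, 39]
enqueue(21) -> [23, 39, 21]
enqueue(33) -> [23, 39, 21, 33]
dequeue()->23, [39, 21, 33]
dequeue()->39, [21, 33]

Final queue: [21, 33]


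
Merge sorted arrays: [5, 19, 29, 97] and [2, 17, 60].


Take 2 from B
Take 5 from A
Take 17 from B
Take 19 from A
Take 29 from A
Take 60 from B

Merged: [2, 5, 17, 19, 29, 60, 97]


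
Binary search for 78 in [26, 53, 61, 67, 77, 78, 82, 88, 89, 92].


Step 1: lo=0, hi=9, mid=4, val=77
Step 2: lo=5, hi=9, mid=7, val=88
Step 3: lo=5, hi=6, mid=5, val=78

Found at index 5


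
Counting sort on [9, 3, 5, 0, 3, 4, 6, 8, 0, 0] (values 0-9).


Input: [9, 3, 5, 0, 3, 4, 6, 8, 0, 0]
Counts: [3, 0, 0, 2, 1, 1, 1, 0, 1, 1]

Sorted: [0, 0, 0, 3, 3, 4, 5, 6, 8, 9]


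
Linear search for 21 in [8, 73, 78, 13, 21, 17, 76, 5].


i=0: 8!=21
i=1: 73!=21
i=2: 78!=21
i=3: 13!=21
i=4: 21==21 found!

Found at 4, 5 comps


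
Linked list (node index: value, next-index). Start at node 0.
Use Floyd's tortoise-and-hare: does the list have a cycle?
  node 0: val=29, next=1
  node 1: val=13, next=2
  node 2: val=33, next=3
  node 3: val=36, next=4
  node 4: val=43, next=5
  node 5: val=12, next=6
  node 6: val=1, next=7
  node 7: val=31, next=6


Floyd's tortoise (slow, +1) and hare (fast, +2):
  init: slow=0, fast=0
  step 1: slow=1, fast=2
  step 2: slow=2, fast=4
  step 3: slow=3, fast=6
  step 4: slow=4, fast=6
  step 5: slow=5, fast=6
  step 6: slow=6, fast=6
  slow == fast at node 6: cycle detected

Cycle: yes


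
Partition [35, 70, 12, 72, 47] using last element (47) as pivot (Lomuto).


Pivot: 47
  35 <= 47: advance i (no swap)
  12 <= 47: swap -> [35, 12, 70, 72, 47]
Place pivot at 2: [35, 12, 47, 72, 70]

Partitioned: [35, 12, 47, 72, 70]


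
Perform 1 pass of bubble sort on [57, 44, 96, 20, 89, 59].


Initial: [57, 44, 96, 20, 89, 59]
Pass 1: [44, 57, 20, 89, 59, 96] (4 swaps)

After 1 pass: [44, 57, 20, 89, 59, 96]


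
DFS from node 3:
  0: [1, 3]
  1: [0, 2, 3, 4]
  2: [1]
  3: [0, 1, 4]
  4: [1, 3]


Visit 3, push [4, 1, 0]
Visit 0, push [1]
Visit 1, push [4, 2]
Visit 2, push []
Visit 4, push []

DFS order: [3, 0, 1, 2, 4]


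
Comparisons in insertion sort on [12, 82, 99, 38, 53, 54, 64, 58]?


Algorithm: insertion sort
Input: [12, 82, 99, 38, 53, 54, 64, 58]
Sorted: [12, 38, 53, 54, 58, 64, 82, 99]

18


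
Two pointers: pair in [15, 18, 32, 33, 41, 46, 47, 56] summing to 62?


lo=0(15)+hi=7(56)=71
lo=0(15)+hi=6(47)=62

Yes: 15+47=62


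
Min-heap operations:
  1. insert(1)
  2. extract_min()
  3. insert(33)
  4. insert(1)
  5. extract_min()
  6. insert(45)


insert(1) -> [1]
extract_min()->1, []
insert(33) -> [33]
insert(1) -> [1, 33]
extract_min()->1, [33]
insert(45) -> [33, 45]

Final heap: [33, 45]


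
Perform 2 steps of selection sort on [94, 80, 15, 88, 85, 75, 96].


Initial: [94, 80, 15, 88, 85, 75, 96]
Step 1: min=15 at 2
  Swap: [15, 80, 94, 88, 85, 75, 96]
Step 2: min=75 at 5
  Swap: [15, 75, 94, 88, 85, 80, 96]

After 2 steps: [15, 75, 94, 88, 85, 80, 96]


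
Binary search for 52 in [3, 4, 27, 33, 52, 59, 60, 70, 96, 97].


Step 1: lo=0, hi=9, mid=4, val=52

Found at index 4


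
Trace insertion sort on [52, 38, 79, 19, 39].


Initial: [52, 38, 79, 19, 39]
Insert 38: [38, 52, 79, 19, 39]
Insert 79: [38, 52, 79, 19, 39]
Insert 19: [19, 38, 52, 79, 39]
Insert 39: [19, 38, 39, 52, 79]

Sorted: [19, 38, 39, 52, 79]


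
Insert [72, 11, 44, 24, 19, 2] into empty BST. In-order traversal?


Insert 72: root
Insert 11: L from 72
Insert 44: L from 72 -> R from 11
Insert 24: L from 72 -> R from 11 -> L from 44
Insert 19: L from 72 -> R from 11 -> L from 44 -> L from 24
Insert 2: L from 72 -> L from 11

In-order: [2, 11, 19, 24, 44, 72]


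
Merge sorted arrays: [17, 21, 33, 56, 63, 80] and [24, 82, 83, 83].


Take 17 from A
Take 21 from A
Take 24 from B
Take 33 from A
Take 56 from A
Take 63 from A
Take 80 from A

Merged: [17, 21, 24, 33, 56, 63, 80, 82, 83, 83]


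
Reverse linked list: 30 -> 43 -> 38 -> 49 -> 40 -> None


Step 1: curr=30, set curr.next=prev(None) | reversed so far: 30
Step 2: curr=43, set curr.next=prev(30) | reversed so far: 43 -> 30
Step 3: curr=38, set curr.next=prev(43) | reversed so far: 38 -> 43 -> 30
Step 4: curr=49, set curr.next=prev(38) | reversed so far: 49 -> 38 -> 43 -> 30
Step 5: curr=40, set curr.next=prev(49) | reversed so far: 40 -> 49 -> 38 -> 43 -> 30

40 -> 49 -> 38 -> 43 -> 30 -> None


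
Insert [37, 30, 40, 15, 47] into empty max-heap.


Insert 37: [37]
Insert 30: [37, 30]
Insert 40: [40, 30, 37]
Insert 15: [40, 30, 37, 15]
Insert 47: [47, 40, 37, 15, 30]

Final heap: [47, 40, 37, 15, 30]


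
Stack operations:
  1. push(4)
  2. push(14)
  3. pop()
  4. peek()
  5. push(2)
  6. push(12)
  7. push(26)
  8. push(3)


push(4) -> [4]
push(14) -> [4, 14]
pop()->14, [4]
peek()->4
push(2) -> [4, 2]
push(12) -> [4, 2, 12]
push(26) -> [4, 2, 12, 26]
push(3) -> [4, 2, 12, 26, 3]

Final stack: [4, 2, 12, 26, 3]


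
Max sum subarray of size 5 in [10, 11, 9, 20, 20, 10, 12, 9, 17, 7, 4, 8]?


[0:5]: 70
[1:6]: 70
[2:7]: 71
[3:8]: 71
[4:9]: 68
[5:10]: 55
[6:11]: 49
[7:12]: 45

Max: 71 at [2:7]


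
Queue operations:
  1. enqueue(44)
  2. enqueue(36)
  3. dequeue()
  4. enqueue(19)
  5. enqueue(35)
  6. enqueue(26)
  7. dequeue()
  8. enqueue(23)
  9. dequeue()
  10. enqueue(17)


enqueue(44) -> [44]
enqueue(36) -> [44, 36]
dequeue()->44, [36]
enqueue(19) -> [36, 19]
enqueue(35) -> [36, 19, 35]
enqueue(26) -> [36, 19, 35, 26]
dequeue()->36, [19, 35, 26]
enqueue(23) -> [19, 35, 26, 23]
dequeue()->19, [35, 26, 23]
enqueue(17) -> [35, 26, 23, 17]

Final queue: [35, 26, 23, 17]


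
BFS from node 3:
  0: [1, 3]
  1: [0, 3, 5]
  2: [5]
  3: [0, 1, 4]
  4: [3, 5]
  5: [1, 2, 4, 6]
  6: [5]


Visit 3, enqueue [0, 1, 4]
Visit 0, enqueue []
Visit 1, enqueue [5]
Visit 4, enqueue []
Visit 5, enqueue [2, 6]
Visit 2, enqueue []
Visit 6, enqueue []

BFS order: [3, 0, 1, 4, 5, 2, 6]


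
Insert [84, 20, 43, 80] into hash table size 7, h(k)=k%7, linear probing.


Insert 84: h=0 -> slot 0
Insert 20: h=6 -> slot 6
Insert 43: h=1 -> slot 1
Insert 80: h=3 -> slot 3

Table: [84, 43, None, 80, None, None, 20]


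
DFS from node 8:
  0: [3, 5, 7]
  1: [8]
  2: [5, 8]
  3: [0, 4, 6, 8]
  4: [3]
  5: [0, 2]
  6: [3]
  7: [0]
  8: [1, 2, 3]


Visit 8, push [3, 2, 1]
Visit 1, push []
Visit 2, push [5]
Visit 5, push [0]
Visit 0, push [7, 3]
Visit 3, push [6, 4]
Visit 4, push []
Visit 6, push []
Visit 7, push []

DFS order: [8, 1, 2, 5, 0, 3, 4, 6, 7]


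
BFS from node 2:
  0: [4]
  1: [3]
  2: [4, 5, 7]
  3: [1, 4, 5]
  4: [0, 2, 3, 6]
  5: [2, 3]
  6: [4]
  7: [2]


Visit 2, enqueue [4, 5, 7]
Visit 4, enqueue [0, 3, 6]
Visit 5, enqueue []
Visit 7, enqueue []
Visit 0, enqueue []
Visit 3, enqueue [1]
Visit 6, enqueue []
Visit 1, enqueue []

BFS order: [2, 4, 5, 7, 0, 3, 6, 1]


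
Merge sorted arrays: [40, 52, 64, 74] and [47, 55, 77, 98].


Take 40 from A
Take 47 from B
Take 52 from A
Take 55 from B
Take 64 from A
Take 74 from A

Merged: [40, 47, 52, 55, 64, 74, 77, 98]


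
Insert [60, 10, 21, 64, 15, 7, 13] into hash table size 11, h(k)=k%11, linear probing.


Insert 60: h=5 -> slot 5
Insert 10: h=10 -> slot 10
Insert 21: h=10, 1 probes -> slot 0
Insert 64: h=9 -> slot 9
Insert 15: h=4 -> slot 4
Insert 7: h=7 -> slot 7
Insert 13: h=2 -> slot 2

Table: [21, None, 13, None, 15, 60, None, 7, None, 64, 10]


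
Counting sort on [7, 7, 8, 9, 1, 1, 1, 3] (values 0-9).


Input: [7, 7, 8, 9, 1, 1, 1, 3]
Counts: [0, 3, 0, 1, 0, 0, 0, 2, 1, 1]

Sorted: [1, 1, 1, 3, 7, 7, 8, 9]


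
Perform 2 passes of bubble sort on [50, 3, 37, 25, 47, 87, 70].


Initial: [50, 3, 37, 25, 47, 87, 70]
Pass 1: [3, 37, 25, 47, 50, 70, 87] (5 swaps)
Pass 2: [3, 25, 37, 47, 50, 70, 87] (1 swaps)

After 2 passes: [3, 25, 37, 47, 50, 70, 87]


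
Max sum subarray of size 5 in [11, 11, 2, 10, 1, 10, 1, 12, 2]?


[0:5]: 35
[1:6]: 34
[2:7]: 24
[3:8]: 34
[4:9]: 26

Max: 35 at [0:5]


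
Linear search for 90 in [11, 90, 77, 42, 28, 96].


i=0: 11!=90
i=1: 90==90 found!

Found at 1, 2 comps


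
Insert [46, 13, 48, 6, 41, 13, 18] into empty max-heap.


Insert 46: [46]
Insert 13: [46, 13]
Insert 48: [48, 13, 46]
Insert 6: [48, 13, 46, 6]
Insert 41: [48, 41, 46, 6, 13]
Insert 13: [48, 41, 46, 6, 13, 13]
Insert 18: [48, 41, 46, 6, 13, 13, 18]

Final heap: [48, 41, 46, 6, 13, 13, 18]


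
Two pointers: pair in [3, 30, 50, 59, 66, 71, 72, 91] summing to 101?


lo=0(3)+hi=7(91)=94
lo=1(30)+hi=7(91)=121
lo=1(30)+hi=6(72)=102
lo=1(30)+hi=5(71)=101

Yes: 30+71=101


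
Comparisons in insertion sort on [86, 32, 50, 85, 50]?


Algorithm: insertion sort
Input: [86, 32, 50, 85, 50]
Sorted: [32, 50, 50, 85, 86]

8


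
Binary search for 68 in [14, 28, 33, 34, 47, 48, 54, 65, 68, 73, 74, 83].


Step 1: lo=0, hi=11, mid=5, val=48
Step 2: lo=6, hi=11, mid=8, val=68

Found at index 8


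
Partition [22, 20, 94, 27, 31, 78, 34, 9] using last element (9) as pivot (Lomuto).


Pivot: 9
Place pivot at 0: [9, 20, 94, 27, 31, 78, 34, 22]

Partitioned: [9, 20, 94, 27, 31, 78, 34, 22]


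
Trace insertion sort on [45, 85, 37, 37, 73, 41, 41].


Initial: [45, 85, 37, 37, 73, 41, 41]
Insert 85: [45, 85, 37, 37, 73, 41, 41]
Insert 37: [37, 45, 85, 37, 73, 41, 41]
Insert 37: [37, 37, 45, 85, 73, 41, 41]
Insert 73: [37, 37, 45, 73, 85, 41, 41]
Insert 41: [37, 37, 41, 45, 73, 85, 41]
Insert 41: [37, 37, 41, 41, 45, 73, 85]

Sorted: [37, 37, 41, 41, 45, 73, 85]


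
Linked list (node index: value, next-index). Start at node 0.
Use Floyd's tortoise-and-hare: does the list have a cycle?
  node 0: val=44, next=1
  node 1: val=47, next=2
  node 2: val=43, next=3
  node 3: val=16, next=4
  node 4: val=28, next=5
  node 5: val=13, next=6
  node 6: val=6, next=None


Floyd's tortoise (slow, +1) and hare (fast, +2):
  init: slow=0, fast=0
  step 1: slow=1, fast=2
  step 2: slow=2, fast=4
  step 3: slow=3, fast=6
  step 4: fast -> None, no cycle

Cycle: no


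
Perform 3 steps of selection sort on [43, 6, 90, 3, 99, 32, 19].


Initial: [43, 6, 90, 3, 99, 32, 19]
Step 1: min=3 at 3
  Swap: [3, 6, 90, 43, 99, 32, 19]
Step 2: min=6 at 1
  Swap: [3, 6, 90, 43, 99, 32, 19]
Step 3: min=19 at 6
  Swap: [3, 6, 19, 43, 99, 32, 90]

After 3 steps: [3, 6, 19, 43, 99, 32, 90]


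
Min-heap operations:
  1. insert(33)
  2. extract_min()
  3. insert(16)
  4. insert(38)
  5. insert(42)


insert(33) -> [33]
extract_min()->33, []
insert(16) -> [16]
insert(38) -> [16, 38]
insert(42) -> [16, 38, 42]

Final heap: [16, 38, 42]


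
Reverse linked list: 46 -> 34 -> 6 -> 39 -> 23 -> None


Step 1: curr=46, set curr.next=prev(None) | reversed so far: 46
Step 2: curr=34, set curr.next=prev(46) | reversed so far: 34 -> 46
Step 3: curr=6, set curr.next=prev(34) | reversed so far: 6 -> 34 -> 46
Step 4: curr=39, set curr.next=prev(6) | reversed so far: 39 -> 6 -> 34 -> 46
Step 5: curr=23, set curr.next=prev(39) | reversed so far: 23 -> 39 -> 6 -> 34 -> 46

23 -> 39 -> 6 -> 34 -> 46 -> None


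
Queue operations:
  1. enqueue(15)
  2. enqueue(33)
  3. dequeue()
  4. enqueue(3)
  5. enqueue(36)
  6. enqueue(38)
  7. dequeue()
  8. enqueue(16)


enqueue(15) -> [15]
enqueue(33) -> [15, 33]
dequeue()->15, [33]
enqueue(3) -> [33, 3]
enqueue(36) -> [33, 3, 36]
enqueue(38) -> [33, 3, 36, 38]
dequeue()->33, [3, 36, 38]
enqueue(16) -> [3, 36, 38, 16]

Final queue: [3, 36, 38, 16]


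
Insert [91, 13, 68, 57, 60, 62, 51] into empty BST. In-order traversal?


Insert 91: root
Insert 13: L from 91
Insert 68: L from 91 -> R from 13
Insert 57: L from 91 -> R from 13 -> L from 68
Insert 60: L from 91 -> R from 13 -> L from 68 -> R from 57
Insert 62: L from 91 -> R from 13 -> L from 68 -> R from 57 -> R from 60
Insert 51: L from 91 -> R from 13 -> L from 68 -> L from 57

In-order: [13, 51, 57, 60, 62, 68, 91]


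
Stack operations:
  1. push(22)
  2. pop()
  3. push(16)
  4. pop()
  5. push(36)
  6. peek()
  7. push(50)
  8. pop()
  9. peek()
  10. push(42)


push(22) -> [22]
pop()->22, []
push(16) -> [16]
pop()->16, []
push(36) -> [36]
peek()->36
push(50) -> [36, 50]
pop()->50, [36]
peek()->36
push(42) -> [36, 42]

Final stack: [36, 42]


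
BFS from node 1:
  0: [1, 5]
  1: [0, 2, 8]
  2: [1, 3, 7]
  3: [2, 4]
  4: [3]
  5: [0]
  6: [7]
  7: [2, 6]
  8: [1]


Visit 1, enqueue [0, 2, 8]
Visit 0, enqueue [5]
Visit 2, enqueue [3, 7]
Visit 8, enqueue []
Visit 5, enqueue []
Visit 3, enqueue [4]
Visit 7, enqueue [6]
Visit 4, enqueue []
Visit 6, enqueue []

BFS order: [1, 0, 2, 8, 5, 3, 7, 4, 6]


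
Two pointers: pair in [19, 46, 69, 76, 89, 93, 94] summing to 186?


lo=0(19)+hi=6(94)=113
lo=1(46)+hi=6(94)=140
lo=2(69)+hi=6(94)=163
lo=3(76)+hi=6(94)=170
lo=4(89)+hi=6(94)=183
lo=5(93)+hi=6(94)=187

No pair found


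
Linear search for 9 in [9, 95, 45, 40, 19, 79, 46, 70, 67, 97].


i=0: 9==9 found!

Found at 0, 1 comps


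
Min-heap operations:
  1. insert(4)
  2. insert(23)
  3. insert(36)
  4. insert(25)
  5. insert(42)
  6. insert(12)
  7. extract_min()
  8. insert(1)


insert(4) -> [4]
insert(23) -> [4, 23]
insert(36) -> [4, 23, 36]
insert(25) -> [4, 23, 36, 25]
insert(42) -> [4, 23, 36, 25, 42]
insert(12) -> [4, 23, 12, 25, 42, 36]
extract_min()->4, [12, 23, 36, 25, 42]
insert(1) -> [1, 23, 12, 25, 42, 36]

Final heap: [1, 23, 12, 25, 42, 36]


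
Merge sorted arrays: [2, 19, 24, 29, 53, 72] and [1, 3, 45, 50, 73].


Take 1 from B
Take 2 from A
Take 3 from B
Take 19 from A
Take 24 from A
Take 29 from A
Take 45 from B
Take 50 from B
Take 53 from A
Take 72 from A

Merged: [1, 2, 3, 19, 24, 29, 45, 50, 53, 72, 73]


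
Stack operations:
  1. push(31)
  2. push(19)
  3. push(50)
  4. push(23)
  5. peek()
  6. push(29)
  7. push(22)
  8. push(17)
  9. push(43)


push(31) -> [31]
push(19) -> [31, 19]
push(50) -> [31, 19, 50]
push(23) -> [31, 19, 50, 23]
peek()->23
push(29) -> [31, 19, 50, 23, 29]
push(22) -> [31, 19, 50, 23, 29, 22]
push(17) -> [31, 19, 50, 23, 29, 22, 17]
push(43) -> [31, 19, 50, 23, 29, 22, 17, 43]

Final stack: [31, 19, 50, 23, 29, 22, 17, 43]


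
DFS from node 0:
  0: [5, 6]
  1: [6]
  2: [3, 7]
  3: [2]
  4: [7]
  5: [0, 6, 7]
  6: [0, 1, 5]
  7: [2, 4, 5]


Visit 0, push [6, 5]
Visit 5, push [7, 6]
Visit 6, push [1]
Visit 1, push []
Visit 7, push [4, 2]
Visit 2, push [3]
Visit 3, push []
Visit 4, push []

DFS order: [0, 5, 6, 1, 7, 2, 3, 4]


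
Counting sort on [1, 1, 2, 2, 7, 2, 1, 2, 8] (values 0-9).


Input: [1, 1, 2, 2, 7, 2, 1, 2, 8]
Counts: [0, 3, 4, 0, 0, 0, 0, 1, 1, 0]

Sorted: [1, 1, 1, 2, 2, 2, 2, 7, 8]


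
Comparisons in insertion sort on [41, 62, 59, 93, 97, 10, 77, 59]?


Algorithm: insertion sort
Input: [41, 62, 59, 93, 97, 10, 77, 59]
Sorted: [10, 41, 59, 59, 62, 77, 93, 97]

18


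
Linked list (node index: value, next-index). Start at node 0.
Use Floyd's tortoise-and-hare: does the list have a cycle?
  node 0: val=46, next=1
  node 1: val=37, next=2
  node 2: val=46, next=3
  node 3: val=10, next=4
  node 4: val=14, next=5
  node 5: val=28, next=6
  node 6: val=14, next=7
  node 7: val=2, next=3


Floyd's tortoise (slow, +1) and hare (fast, +2):
  init: slow=0, fast=0
  step 1: slow=1, fast=2
  step 2: slow=2, fast=4
  step 3: slow=3, fast=6
  step 4: slow=4, fast=3
  step 5: slow=5, fast=5
  slow == fast at node 5: cycle detected

Cycle: yes


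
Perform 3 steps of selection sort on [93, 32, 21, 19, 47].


Initial: [93, 32, 21, 19, 47]
Step 1: min=19 at 3
  Swap: [19, 32, 21, 93, 47]
Step 2: min=21 at 2
  Swap: [19, 21, 32, 93, 47]
Step 3: min=32 at 2
  Swap: [19, 21, 32, 93, 47]

After 3 steps: [19, 21, 32, 93, 47]


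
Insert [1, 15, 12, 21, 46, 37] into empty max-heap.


Insert 1: [1]
Insert 15: [15, 1]
Insert 12: [15, 1, 12]
Insert 21: [21, 15, 12, 1]
Insert 46: [46, 21, 12, 1, 15]
Insert 37: [46, 21, 37, 1, 15, 12]

Final heap: [46, 21, 37, 1, 15, 12]


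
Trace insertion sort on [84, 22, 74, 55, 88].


Initial: [84, 22, 74, 55, 88]
Insert 22: [22, 84, 74, 55, 88]
Insert 74: [22, 74, 84, 55, 88]
Insert 55: [22, 55, 74, 84, 88]
Insert 88: [22, 55, 74, 84, 88]

Sorted: [22, 55, 74, 84, 88]


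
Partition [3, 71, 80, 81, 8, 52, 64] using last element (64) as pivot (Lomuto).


Pivot: 64
  3 <= 64: advance i (no swap)
  8 <= 64: swap -> [3, 8, 80, 81, 71, 52, 64]
  52 <= 64: swap -> [3, 8, 52, 81, 71, 80, 64]
Place pivot at 3: [3, 8, 52, 64, 71, 80, 81]

Partitioned: [3, 8, 52, 64, 71, 80, 81]


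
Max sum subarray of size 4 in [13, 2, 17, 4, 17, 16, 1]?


[0:4]: 36
[1:5]: 40
[2:6]: 54
[3:7]: 38

Max: 54 at [2:6]


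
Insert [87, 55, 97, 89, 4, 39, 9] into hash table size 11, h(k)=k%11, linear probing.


Insert 87: h=10 -> slot 10
Insert 55: h=0 -> slot 0
Insert 97: h=9 -> slot 9
Insert 89: h=1 -> slot 1
Insert 4: h=4 -> slot 4
Insert 39: h=6 -> slot 6
Insert 9: h=9, 4 probes -> slot 2

Table: [55, 89, 9, None, 4, None, 39, None, None, 97, 87]


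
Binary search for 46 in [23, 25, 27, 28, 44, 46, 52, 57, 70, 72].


Step 1: lo=0, hi=9, mid=4, val=44
Step 2: lo=5, hi=9, mid=7, val=57
Step 3: lo=5, hi=6, mid=5, val=46

Found at index 5


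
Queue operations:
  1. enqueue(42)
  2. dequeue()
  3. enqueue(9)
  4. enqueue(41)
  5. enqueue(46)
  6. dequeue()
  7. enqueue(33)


enqueue(42) -> [42]
dequeue()->42, []
enqueue(9) -> [9]
enqueue(41) -> [9, 41]
enqueue(46) -> [9, 41, 46]
dequeue()->9, [41, 46]
enqueue(33) -> [41, 46, 33]

Final queue: [41, 46, 33]


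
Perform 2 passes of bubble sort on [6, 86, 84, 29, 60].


Initial: [6, 86, 84, 29, 60]
Pass 1: [6, 84, 29, 60, 86] (3 swaps)
Pass 2: [6, 29, 60, 84, 86] (2 swaps)

After 2 passes: [6, 29, 60, 84, 86]


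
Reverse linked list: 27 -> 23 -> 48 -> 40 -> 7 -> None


Step 1: curr=27, set curr.next=prev(None) | reversed so far: 27
Step 2: curr=23, set curr.next=prev(27) | reversed so far: 23 -> 27
Step 3: curr=48, set curr.next=prev(23) | reversed so far: 48 -> 23 -> 27
Step 4: curr=40, set curr.next=prev(48) | reversed so far: 40 -> 48 -> 23 -> 27
Step 5: curr=7, set curr.next=prev(40) | reversed so far: 7 -> 40 -> 48 -> 23 -> 27

7 -> 40 -> 48 -> 23 -> 27 -> None


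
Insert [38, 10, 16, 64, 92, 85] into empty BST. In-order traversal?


Insert 38: root
Insert 10: L from 38
Insert 16: L from 38 -> R from 10
Insert 64: R from 38
Insert 92: R from 38 -> R from 64
Insert 85: R from 38 -> R from 64 -> L from 92

In-order: [10, 16, 38, 64, 85, 92]


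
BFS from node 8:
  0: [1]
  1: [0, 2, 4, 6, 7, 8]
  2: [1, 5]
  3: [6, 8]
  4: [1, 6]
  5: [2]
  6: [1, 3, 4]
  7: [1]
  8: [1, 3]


Visit 8, enqueue [1, 3]
Visit 1, enqueue [0, 2, 4, 6, 7]
Visit 3, enqueue []
Visit 0, enqueue []
Visit 2, enqueue [5]
Visit 4, enqueue []
Visit 6, enqueue []
Visit 7, enqueue []
Visit 5, enqueue []

BFS order: [8, 1, 3, 0, 2, 4, 6, 7, 5]


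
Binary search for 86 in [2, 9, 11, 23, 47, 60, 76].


Step 1: lo=0, hi=6, mid=3, val=23
Step 2: lo=4, hi=6, mid=5, val=60
Step 3: lo=6, hi=6, mid=6, val=76

Not found


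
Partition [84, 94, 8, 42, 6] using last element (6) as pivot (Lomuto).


Pivot: 6
Place pivot at 0: [6, 94, 8, 42, 84]

Partitioned: [6, 94, 8, 42, 84]


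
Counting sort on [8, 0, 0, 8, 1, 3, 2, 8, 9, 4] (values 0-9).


Input: [8, 0, 0, 8, 1, 3, 2, 8, 9, 4]
Counts: [2, 1, 1, 1, 1, 0, 0, 0, 3, 1]

Sorted: [0, 0, 1, 2, 3, 4, 8, 8, 8, 9]


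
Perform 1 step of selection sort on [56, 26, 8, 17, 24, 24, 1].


Initial: [56, 26, 8, 17, 24, 24, 1]
Step 1: min=1 at 6
  Swap: [1, 26, 8, 17, 24, 24, 56]

After 1 step: [1, 26, 8, 17, 24, 24, 56]


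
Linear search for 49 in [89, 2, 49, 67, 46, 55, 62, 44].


i=0: 89!=49
i=1: 2!=49
i=2: 49==49 found!

Found at 2, 3 comps


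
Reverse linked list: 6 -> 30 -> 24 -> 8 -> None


Step 1: curr=6, set curr.next=prev(None) | reversed so far: 6
Step 2: curr=30, set curr.next=prev(6) | reversed so far: 30 -> 6
Step 3: curr=24, set curr.next=prev(30) | reversed so far: 24 -> 30 -> 6
Step 4: curr=8, set curr.next=prev(24) | reversed so far: 8 -> 24 -> 30 -> 6

8 -> 24 -> 30 -> 6 -> None


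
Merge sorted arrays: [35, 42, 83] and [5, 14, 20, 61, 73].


Take 5 from B
Take 14 from B
Take 20 from B
Take 35 from A
Take 42 from A
Take 61 from B
Take 73 from B

Merged: [5, 14, 20, 35, 42, 61, 73, 83]


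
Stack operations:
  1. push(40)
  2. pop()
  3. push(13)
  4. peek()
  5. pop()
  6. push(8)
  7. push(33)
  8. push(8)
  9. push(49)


push(40) -> [40]
pop()->40, []
push(13) -> [13]
peek()->13
pop()->13, []
push(8) -> [8]
push(33) -> [8, 33]
push(8) -> [8, 33, 8]
push(49) -> [8, 33, 8, 49]

Final stack: [8, 33, 8, 49]


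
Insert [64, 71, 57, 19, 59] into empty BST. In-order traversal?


Insert 64: root
Insert 71: R from 64
Insert 57: L from 64
Insert 19: L from 64 -> L from 57
Insert 59: L from 64 -> R from 57

In-order: [19, 57, 59, 64, 71]


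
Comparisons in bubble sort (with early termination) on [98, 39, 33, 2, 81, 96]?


Algorithm: bubble sort (with early termination)
Input: [98, 39, 33, 2, 81, 96]
Sorted: [2, 33, 39, 81, 96, 98]

14


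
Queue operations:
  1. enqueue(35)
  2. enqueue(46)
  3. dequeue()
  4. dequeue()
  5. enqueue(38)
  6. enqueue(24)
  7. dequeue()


enqueue(35) -> [35]
enqueue(46) -> [35, 46]
dequeue()->35, [46]
dequeue()->46, []
enqueue(38) -> [38]
enqueue(24) -> [38, 24]
dequeue()->38, [24]

Final queue: [24]


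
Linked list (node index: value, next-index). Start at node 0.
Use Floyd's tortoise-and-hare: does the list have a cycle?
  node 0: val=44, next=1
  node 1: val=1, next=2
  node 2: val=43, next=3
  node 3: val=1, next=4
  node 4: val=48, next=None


Floyd's tortoise (slow, +1) and hare (fast, +2):
  init: slow=0, fast=0
  step 1: slow=1, fast=2
  step 2: slow=2, fast=4
  step 3: fast -> None, no cycle

Cycle: no


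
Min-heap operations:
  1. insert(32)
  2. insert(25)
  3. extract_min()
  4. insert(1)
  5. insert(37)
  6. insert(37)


insert(32) -> [32]
insert(25) -> [25, 32]
extract_min()->25, [32]
insert(1) -> [1, 32]
insert(37) -> [1, 32, 37]
insert(37) -> [1, 32, 37, 37]

Final heap: [1, 32, 37, 37]


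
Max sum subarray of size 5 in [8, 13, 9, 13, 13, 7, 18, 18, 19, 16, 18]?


[0:5]: 56
[1:6]: 55
[2:7]: 60
[3:8]: 69
[4:9]: 75
[5:10]: 78
[6:11]: 89

Max: 89 at [6:11]


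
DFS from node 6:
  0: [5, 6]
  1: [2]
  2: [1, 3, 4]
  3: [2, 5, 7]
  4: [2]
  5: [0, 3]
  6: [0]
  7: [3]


Visit 6, push [0]
Visit 0, push [5]
Visit 5, push [3]
Visit 3, push [7, 2]
Visit 2, push [4, 1]
Visit 1, push []
Visit 4, push []
Visit 7, push []

DFS order: [6, 0, 5, 3, 2, 1, 4, 7]


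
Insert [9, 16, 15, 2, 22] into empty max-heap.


Insert 9: [9]
Insert 16: [16, 9]
Insert 15: [16, 9, 15]
Insert 2: [16, 9, 15, 2]
Insert 22: [22, 16, 15, 2, 9]

Final heap: [22, 16, 15, 2, 9]


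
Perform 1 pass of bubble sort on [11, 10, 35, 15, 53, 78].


Initial: [11, 10, 35, 15, 53, 78]
Pass 1: [10, 11, 15, 35, 53, 78] (2 swaps)

After 1 pass: [10, 11, 15, 35, 53, 78]


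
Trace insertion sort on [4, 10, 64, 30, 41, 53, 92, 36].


Initial: [4, 10, 64, 30, 41, 53, 92, 36]
Insert 10: [4, 10, 64, 30, 41, 53, 92, 36]
Insert 64: [4, 10, 64, 30, 41, 53, 92, 36]
Insert 30: [4, 10, 30, 64, 41, 53, 92, 36]
Insert 41: [4, 10, 30, 41, 64, 53, 92, 36]
Insert 53: [4, 10, 30, 41, 53, 64, 92, 36]
Insert 92: [4, 10, 30, 41, 53, 64, 92, 36]
Insert 36: [4, 10, 30, 36, 41, 53, 64, 92]

Sorted: [4, 10, 30, 36, 41, 53, 64, 92]


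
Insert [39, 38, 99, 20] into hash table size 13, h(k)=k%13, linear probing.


Insert 39: h=0 -> slot 0
Insert 38: h=12 -> slot 12
Insert 99: h=8 -> slot 8
Insert 20: h=7 -> slot 7

Table: [39, None, None, None, None, None, None, 20, 99, None, None, None, 38]


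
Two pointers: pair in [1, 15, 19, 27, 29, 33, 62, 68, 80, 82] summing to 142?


lo=0(1)+hi=9(82)=83
lo=1(15)+hi=9(82)=97
lo=2(19)+hi=9(82)=101
lo=3(27)+hi=9(82)=109
lo=4(29)+hi=9(82)=111
lo=5(33)+hi=9(82)=115
lo=6(62)+hi=9(82)=144
lo=6(62)+hi=8(80)=142

Yes: 62+80=142


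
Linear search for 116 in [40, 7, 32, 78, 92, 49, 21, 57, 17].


i=0: 40!=116
i=1: 7!=116
i=2: 32!=116
i=3: 78!=116
i=4: 92!=116
i=5: 49!=116
i=6: 21!=116
i=7: 57!=116
i=8: 17!=116

Not found, 9 comps


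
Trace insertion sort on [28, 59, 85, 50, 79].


Initial: [28, 59, 85, 50, 79]
Insert 59: [28, 59, 85, 50, 79]
Insert 85: [28, 59, 85, 50, 79]
Insert 50: [28, 50, 59, 85, 79]
Insert 79: [28, 50, 59, 79, 85]

Sorted: [28, 50, 59, 79, 85]


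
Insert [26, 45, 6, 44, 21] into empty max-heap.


Insert 26: [26]
Insert 45: [45, 26]
Insert 6: [45, 26, 6]
Insert 44: [45, 44, 6, 26]
Insert 21: [45, 44, 6, 26, 21]

Final heap: [45, 44, 6, 26, 21]


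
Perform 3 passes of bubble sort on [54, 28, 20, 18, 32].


Initial: [54, 28, 20, 18, 32]
Pass 1: [28, 20, 18, 32, 54] (4 swaps)
Pass 2: [20, 18, 28, 32, 54] (2 swaps)
Pass 3: [18, 20, 28, 32, 54] (1 swaps)

After 3 passes: [18, 20, 28, 32, 54]


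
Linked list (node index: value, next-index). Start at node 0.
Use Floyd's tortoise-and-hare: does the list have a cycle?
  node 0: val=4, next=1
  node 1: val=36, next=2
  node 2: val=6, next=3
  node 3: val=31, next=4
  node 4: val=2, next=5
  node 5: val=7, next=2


Floyd's tortoise (slow, +1) and hare (fast, +2):
  init: slow=0, fast=0
  step 1: slow=1, fast=2
  step 2: slow=2, fast=4
  step 3: slow=3, fast=2
  step 4: slow=4, fast=4
  slow == fast at node 4: cycle detected

Cycle: yes


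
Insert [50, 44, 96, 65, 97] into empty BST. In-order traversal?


Insert 50: root
Insert 44: L from 50
Insert 96: R from 50
Insert 65: R from 50 -> L from 96
Insert 97: R from 50 -> R from 96

In-order: [44, 50, 65, 96, 97]


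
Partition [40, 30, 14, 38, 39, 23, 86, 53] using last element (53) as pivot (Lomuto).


Pivot: 53
  40 <= 53: advance i (no swap)
  30 <= 53: advance i (no swap)
  14 <= 53: advance i (no swap)
  38 <= 53: advance i (no swap)
  39 <= 53: advance i (no swap)
  23 <= 53: advance i (no swap)
Place pivot at 6: [40, 30, 14, 38, 39, 23, 53, 86]

Partitioned: [40, 30, 14, 38, 39, 23, 53, 86]


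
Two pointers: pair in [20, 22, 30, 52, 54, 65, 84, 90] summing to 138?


lo=0(20)+hi=7(90)=110
lo=1(22)+hi=7(90)=112
lo=2(30)+hi=7(90)=120
lo=3(52)+hi=7(90)=142
lo=3(52)+hi=6(84)=136
lo=4(54)+hi=6(84)=138

Yes: 54+84=138


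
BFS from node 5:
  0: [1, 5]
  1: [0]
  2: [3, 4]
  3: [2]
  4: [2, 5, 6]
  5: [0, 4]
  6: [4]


Visit 5, enqueue [0, 4]
Visit 0, enqueue [1]
Visit 4, enqueue [2, 6]
Visit 1, enqueue []
Visit 2, enqueue [3]
Visit 6, enqueue []
Visit 3, enqueue []

BFS order: [5, 0, 4, 1, 2, 6, 3]


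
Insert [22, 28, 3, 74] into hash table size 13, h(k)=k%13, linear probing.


Insert 22: h=9 -> slot 9
Insert 28: h=2 -> slot 2
Insert 3: h=3 -> slot 3
Insert 74: h=9, 1 probes -> slot 10

Table: [None, None, 28, 3, None, None, None, None, None, 22, 74, None, None]


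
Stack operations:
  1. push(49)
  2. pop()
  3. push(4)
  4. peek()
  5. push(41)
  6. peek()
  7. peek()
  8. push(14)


push(49) -> [49]
pop()->49, []
push(4) -> [4]
peek()->4
push(41) -> [4, 41]
peek()->41
peek()->41
push(14) -> [4, 41, 14]

Final stack: [4, 41, 14]


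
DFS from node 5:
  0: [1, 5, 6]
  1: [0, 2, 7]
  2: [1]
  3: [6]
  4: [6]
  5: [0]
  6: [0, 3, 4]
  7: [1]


Visit 5, push [0]
Visit 0, push [6, 1]
Visit 1, push [7, 2]
Visit 2, push []
Visit 7, push []
Visit 6, push [4, 3]
Visit 3, push []
Visit 4, push []

DFS order: [5, 0, 1, 2, 7, 6, 3, 4]


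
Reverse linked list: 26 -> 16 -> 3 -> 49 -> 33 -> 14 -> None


Step 1: curr=26, set curr.next=prev(None) | reversed so far: 26
Step 2: curr=16, set curr.next=prev(26) | reversed so far: 16 -> 26
Step 3: curr=3, set curr.next=prev(16) | reversed so far: 3 -> 16 -> 26
Step 4: curr=49, set curr.next=prev(3) | reversed so far: 49 -> 3 -> 16 -> 26
Step 5: curr=33, set curr.next=prev(49) | reversed so far: 33 -> 49 -> 3 -> 16 -> 26
Step 6: curr=14, set curr.next=prev(33) | reversed so far: 14 -> 33 -> 49 -> 3 -> 16 -> 26

14 -> 33 -> 49 -> 3 -> 16 -> 26 -> None


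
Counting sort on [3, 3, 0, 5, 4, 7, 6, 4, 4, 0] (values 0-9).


Input: [3, 3, 0, 5, 4, 7, 6, 4, 4, 0]
Counts: [2, 0, 0, 2, 3, 1, 1, 1, 0, 0]

Sorted: [0, 0, 3, 3, 4, 4, 4, 5, 6, 7]


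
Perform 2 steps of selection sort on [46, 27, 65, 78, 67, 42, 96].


Initial: [46, 27, 65, 78, 67, 42, 96]
Step 1: min=27 at 1
  Swap: [27, 46, 65, 78, 67, 42, 96]
Step 2: min=42 at 5
  Swap: [27, 42, 65, 78, 67, 46, 96]

After 2 steps: [27, 42, 65, 78, 67, 46, 96]


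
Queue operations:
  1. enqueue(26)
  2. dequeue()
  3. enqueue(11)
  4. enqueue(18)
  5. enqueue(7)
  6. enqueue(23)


enqueue(26) -> [26]
dequeue()->26, []
enqueue(11) -> [11]
enqueue(18) -> [11, 18]
enqueue(7) -> [11, 18, 7]
enqueue(23) -> [11, 18, 7, 23]

Final queue: [11, 18, 7, 23]
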